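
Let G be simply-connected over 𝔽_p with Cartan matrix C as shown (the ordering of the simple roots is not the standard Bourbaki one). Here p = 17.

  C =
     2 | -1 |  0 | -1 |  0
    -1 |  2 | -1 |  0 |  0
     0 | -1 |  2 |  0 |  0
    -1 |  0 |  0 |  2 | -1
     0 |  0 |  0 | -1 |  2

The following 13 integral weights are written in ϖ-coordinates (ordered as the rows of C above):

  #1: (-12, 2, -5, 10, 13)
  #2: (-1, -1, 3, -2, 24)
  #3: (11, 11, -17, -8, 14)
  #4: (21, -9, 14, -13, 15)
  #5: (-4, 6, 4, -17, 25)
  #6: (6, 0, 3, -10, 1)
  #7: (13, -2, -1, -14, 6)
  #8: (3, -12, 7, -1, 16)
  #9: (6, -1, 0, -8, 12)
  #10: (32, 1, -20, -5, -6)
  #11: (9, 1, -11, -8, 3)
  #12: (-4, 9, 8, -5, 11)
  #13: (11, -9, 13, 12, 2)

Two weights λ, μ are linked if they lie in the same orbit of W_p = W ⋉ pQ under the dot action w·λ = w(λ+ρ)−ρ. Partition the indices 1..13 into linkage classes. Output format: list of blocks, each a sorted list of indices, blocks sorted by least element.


Type A_5, rank 5, |W|=720; reorder rows/cols to standard.

Alcove-folded reps (p=17, 13 weights, presented ϖ-order):

  1: (0, 3, 0, 1, 5);  2: (0, 0, 1, 7, 6);  3: (1, 1, 3, 0, 7);  4: (1, 1, 3, 0, 7);  5: (4, 3, 2, 1, 2);  6: (1, 1, 3, 0, 7);  7: (0, 0, 1, 7, 6);  8: (0, 0, 1, 7, 6);  9: (0, 0, 1, 7, 6);  10: (1, 1, 3, 0, 7);  11: (4, 3, 2, 1, 2);  12: (4, 3, 2, 1, 2);  13: (0, 3, 0, 1, 5)

4 distinct reps among the 13 weights ⇒ 4 W_17-linkage classes:

[[1, 13], [2, 7, 8, 9], [3, 4, 6, 10], [5, 11, 12]]


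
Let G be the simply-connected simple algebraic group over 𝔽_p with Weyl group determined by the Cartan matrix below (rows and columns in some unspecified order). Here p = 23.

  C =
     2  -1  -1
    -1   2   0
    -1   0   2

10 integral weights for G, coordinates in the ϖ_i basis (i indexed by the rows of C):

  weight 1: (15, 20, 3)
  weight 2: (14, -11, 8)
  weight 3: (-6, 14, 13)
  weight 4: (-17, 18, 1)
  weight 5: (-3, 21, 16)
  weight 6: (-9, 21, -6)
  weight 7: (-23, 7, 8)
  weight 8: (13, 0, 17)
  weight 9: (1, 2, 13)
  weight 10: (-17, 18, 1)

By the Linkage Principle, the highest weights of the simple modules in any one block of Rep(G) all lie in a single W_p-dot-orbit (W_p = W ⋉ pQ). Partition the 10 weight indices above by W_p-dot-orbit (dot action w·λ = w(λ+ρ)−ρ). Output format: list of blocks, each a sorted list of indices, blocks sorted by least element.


Root system A_3: the 3×3 matrix C matches after relabeling.

W_23-reps of the 10 weights in Ā_23 (same 3-coord order as C):

  1: (2, 3, 14)
  2: (5, 9, 8)
  3: (5, 9, 8)
  4: (2, 3, 14)
  5: (2, 6, 1)
  6: (5, 9, 8)
  7: (5, 9, 8)
  8: (5, 9, 8)
  9: (2, 3, 14)
  10: (2, 3, 14)

Grouping the 10 weights by Ā_23-representative: 3 linkage classes.

[[1, 4, 9, 10], [2, 3, 6, 7, 8], [5]]


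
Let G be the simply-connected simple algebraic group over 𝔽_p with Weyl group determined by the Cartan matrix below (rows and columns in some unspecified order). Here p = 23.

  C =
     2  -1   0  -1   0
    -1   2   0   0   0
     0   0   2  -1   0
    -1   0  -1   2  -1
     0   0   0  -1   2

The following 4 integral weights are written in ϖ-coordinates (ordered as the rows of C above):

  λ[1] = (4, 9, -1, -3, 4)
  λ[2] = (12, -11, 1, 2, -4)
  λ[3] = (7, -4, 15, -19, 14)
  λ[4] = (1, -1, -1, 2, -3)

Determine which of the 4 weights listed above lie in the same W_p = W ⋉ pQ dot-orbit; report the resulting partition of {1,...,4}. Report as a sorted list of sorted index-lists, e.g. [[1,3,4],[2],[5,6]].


Root system D_5: the 5×5 matrix C matches after relabeling.

Ā_23 reps of the 4 weights (D_5, coords as presented):

  [1] (3, 10, 2, 0, 3)
  [2] (3, 10, 2, 0, 3)
  [3] (3, 10, 2, 0, 3)
  [4] (2, 0, 0, 1, 2)

Grouping the 4 weights by Ā_23-representative: 2 linkage classes.

[[1, 2, 3], [4]]


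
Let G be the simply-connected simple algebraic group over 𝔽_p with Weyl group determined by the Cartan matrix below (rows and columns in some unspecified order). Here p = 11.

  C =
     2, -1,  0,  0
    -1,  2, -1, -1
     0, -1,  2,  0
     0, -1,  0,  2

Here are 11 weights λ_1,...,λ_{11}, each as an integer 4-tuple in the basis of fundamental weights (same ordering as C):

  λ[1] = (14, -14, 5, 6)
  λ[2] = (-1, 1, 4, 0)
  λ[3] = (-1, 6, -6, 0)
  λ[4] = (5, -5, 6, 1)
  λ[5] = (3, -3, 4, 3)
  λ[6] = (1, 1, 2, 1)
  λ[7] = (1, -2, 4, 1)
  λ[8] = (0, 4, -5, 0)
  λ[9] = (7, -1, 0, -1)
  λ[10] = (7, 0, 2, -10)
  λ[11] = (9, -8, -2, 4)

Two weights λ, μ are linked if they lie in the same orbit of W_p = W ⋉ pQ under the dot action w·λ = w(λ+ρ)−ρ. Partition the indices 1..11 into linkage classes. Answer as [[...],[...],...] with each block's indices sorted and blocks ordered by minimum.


D_4 Cartan matrix, 4 simple roots permuted; ρ=(1,1,1,1).

Ā_11 reps of the 11 weights (D_4, coords as presented):

  1: (2, 2, 3, 2)
  2: (0, 2, 5, 1)
  3: (0, 2, 5, 1)
  4: (2, 2, 3, 2)
  5: (2, 2, 3, 2)
  6: (2, 2, 3, 2)
  7: (1, 1, 4, 1)
  8: (1, 1, 4, 1)
  9: (8, 0, 1, 0)
  10: (0, 2, 5, 1)
  11: (0, 2, 5, 1)

The 11 indices split into 4 linkage classes (same alcove rep ⇔ same W_11-dot-orbit):

[[1, 4, 5, 6], [2, 3, 10, 11], [7, 8], [9]]


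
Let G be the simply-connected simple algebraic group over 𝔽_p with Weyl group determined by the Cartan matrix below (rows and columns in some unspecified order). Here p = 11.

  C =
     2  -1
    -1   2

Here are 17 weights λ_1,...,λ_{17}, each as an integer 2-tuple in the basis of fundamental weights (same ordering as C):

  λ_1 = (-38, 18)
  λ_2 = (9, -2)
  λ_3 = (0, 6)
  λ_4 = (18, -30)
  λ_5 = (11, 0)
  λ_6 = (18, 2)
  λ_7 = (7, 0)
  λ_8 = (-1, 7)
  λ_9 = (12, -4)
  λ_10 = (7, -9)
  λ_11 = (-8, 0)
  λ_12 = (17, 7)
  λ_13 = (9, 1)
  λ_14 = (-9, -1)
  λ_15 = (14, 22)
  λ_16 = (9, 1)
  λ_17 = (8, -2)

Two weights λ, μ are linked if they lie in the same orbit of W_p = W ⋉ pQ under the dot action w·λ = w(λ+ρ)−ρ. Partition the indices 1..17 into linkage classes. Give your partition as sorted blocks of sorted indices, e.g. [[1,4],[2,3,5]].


C ↔ A_2 under row/col permutation; |W(A_2)| = 6.

Each λ_j+ρ reduced to Ā_11; 2-tuples below use C's row order:

  λ_1 → (4, 3)
  λ_2 → (9, 1)
  λ_3 → (1, 7)
  λ_4 → (1, 7)
  λ_5 → (9, 1)
  λ_6 → (0, 8)
  λ_7 → (8, 1)
  λ_8 → (0, 8)
  λ_9 → (8, 1)
  λ_10 → (0, 8)
  λ_11 → (1, 6)
  λ_12 → (4, 3)
  λ_13 → (9, 1)
  λ_14 → (0, 8)
  λ_15 → (1, 6)
  λ_16 → (9, 1)
  λ_17 → (8, 1)

6 distinct reps among the 17 weights ⇒ 6 W_11-linkage classes:

[[1, 12], [2, 5, 13, 16], [3, 4], [6, 8, 10, 14], [7, 9, 17], [11, 15]]


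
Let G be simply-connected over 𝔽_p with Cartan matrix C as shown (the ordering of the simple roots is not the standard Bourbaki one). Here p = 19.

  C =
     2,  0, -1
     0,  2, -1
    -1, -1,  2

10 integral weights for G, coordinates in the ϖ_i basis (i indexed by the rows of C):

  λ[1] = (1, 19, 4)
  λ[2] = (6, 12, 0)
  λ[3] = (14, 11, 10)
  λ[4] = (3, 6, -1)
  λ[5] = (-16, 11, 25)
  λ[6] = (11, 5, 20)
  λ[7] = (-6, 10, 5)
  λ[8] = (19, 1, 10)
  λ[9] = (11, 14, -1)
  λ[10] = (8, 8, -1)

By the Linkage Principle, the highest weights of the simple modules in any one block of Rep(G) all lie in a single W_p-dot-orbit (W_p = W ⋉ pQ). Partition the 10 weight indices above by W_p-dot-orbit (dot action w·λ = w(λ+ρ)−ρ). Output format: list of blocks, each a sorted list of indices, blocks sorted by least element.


A_3 Cartan matrix, 3 simple roots permuted; ρ=(1,1,1).

Alcove-folded reps (p=19, 10 weights, presented ϖ-order):

  λ_1+ρ ↦ (5, 11, 1)
  λ_2+ρ ↦ (5, 11, 1)
  λ_3+ρ ↦ (4, 7, 0)
  λ_4+ρ ↦ (4, 7, 0)
  λ_5+ρ ↦ (4, 7, 0)
  λ_6+ρ ↦ (5, 11, 1)
  λ_7+ρ ↦ (5, 11, 1)
  λ_8+ρ ↦ (5, 11, 1)
  λ_9+ρ ↦ (4, 7, 0)
  λ_10+ρ ↦ (9, 9, 0)

The 10 indices split into 3 linkage classes (same alcove rep ⇔ same W_19-dot-orbit):

[[1, 2, 6, 7, 8], [3, 4, 5, 9], [10]]


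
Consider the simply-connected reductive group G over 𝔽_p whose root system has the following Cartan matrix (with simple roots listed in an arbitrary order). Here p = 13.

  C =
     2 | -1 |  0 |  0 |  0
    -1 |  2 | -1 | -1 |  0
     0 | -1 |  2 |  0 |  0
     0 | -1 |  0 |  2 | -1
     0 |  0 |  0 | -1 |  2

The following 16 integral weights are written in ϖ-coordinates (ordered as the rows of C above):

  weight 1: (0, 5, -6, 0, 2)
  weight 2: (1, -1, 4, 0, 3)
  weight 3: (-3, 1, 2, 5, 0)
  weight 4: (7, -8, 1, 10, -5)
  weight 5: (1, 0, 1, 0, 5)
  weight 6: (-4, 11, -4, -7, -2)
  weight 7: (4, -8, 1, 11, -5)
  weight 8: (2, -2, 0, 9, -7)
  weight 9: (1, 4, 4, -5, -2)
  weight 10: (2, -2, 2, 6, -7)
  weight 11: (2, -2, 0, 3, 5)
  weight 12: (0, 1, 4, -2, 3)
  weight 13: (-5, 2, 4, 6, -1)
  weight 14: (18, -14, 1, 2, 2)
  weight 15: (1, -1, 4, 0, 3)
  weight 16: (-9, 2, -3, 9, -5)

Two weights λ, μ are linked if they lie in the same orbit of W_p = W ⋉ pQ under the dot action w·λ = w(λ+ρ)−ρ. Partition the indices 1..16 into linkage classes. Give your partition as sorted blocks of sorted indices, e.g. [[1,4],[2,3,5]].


D_5 Cartan matrix, 5 simple roots permuted; ρ=(1,1,1,1,1).

W_13-reps of the 16 weights in Ā_13 (same 5-coord order as C):

  λ_1 → (1, 1, 5, 1, 3)
  λ_2 → (2, 0, 5, 1, 4)
  λ_3 → (2, 0, 3, 1, 1)
  λ_4 → (1, 1, 5, 1, 3)
  λ_5 → (2, 1, 2, 0, 6)
  λ_6 → (2, 1, 2, 0, 6)
  λ_7 → (2, 0, 5, 1, 4)
  λ_8 → (2, 1, 0, 0, 6)
  λ_9 → (2, 0, 5, 1, 4)
  λ_10 → (2, 1, 2, 0, 6)
  λ_11 → (2, 1, 0, 0, 6)
  λ_12 → (1, 1, 5, 1, 3)
  λ_13 → (2, 0, 3, 1, 1)
  λ_14 → (2, 0, 3, 1, 1)
  λ_15 → (2, 0, 5, 1, 4)
  λ_16 → (1, 1, 5, 1, 3)

5 distinct reps among the 16 weights ⇒ 5 W_13-linkage classes:

[[1, 4, 12, 16], [2, 7, 9, 15], [3, 13, 14], [5, 6, 10], [8, 11]]


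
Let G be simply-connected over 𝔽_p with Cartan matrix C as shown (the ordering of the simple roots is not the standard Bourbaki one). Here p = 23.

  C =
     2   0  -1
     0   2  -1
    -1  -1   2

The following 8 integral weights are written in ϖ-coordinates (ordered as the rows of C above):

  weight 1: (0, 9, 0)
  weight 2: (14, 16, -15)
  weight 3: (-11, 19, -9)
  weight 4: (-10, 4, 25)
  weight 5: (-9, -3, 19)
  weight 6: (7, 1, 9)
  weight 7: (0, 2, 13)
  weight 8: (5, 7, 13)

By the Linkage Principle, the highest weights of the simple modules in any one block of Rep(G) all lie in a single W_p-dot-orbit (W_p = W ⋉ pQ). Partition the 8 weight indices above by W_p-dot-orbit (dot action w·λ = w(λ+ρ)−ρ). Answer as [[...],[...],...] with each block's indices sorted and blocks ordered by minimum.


C ↔ A_3 under row/col permutation; |W(A_3)| = 24.

W_23-reps of the 8 weights in Ā_23 (same 3-coord order as C):

  [1] (1, 10, 1)
  [2] (1, 3, 14)
  [3] (8, 2, 10)
  [4] (1, 3, 14)
  [5] (8, 2, 10)
  [6] (8, 2, 10)
  [7] (1, 3, 14)
  [8] (1, 3, 14)

3 distinct reps among the 8 weights ⇒ 3 W_23-linkage classes:

[[1], [2, 4, 7, 8], [3, 5, 6]]


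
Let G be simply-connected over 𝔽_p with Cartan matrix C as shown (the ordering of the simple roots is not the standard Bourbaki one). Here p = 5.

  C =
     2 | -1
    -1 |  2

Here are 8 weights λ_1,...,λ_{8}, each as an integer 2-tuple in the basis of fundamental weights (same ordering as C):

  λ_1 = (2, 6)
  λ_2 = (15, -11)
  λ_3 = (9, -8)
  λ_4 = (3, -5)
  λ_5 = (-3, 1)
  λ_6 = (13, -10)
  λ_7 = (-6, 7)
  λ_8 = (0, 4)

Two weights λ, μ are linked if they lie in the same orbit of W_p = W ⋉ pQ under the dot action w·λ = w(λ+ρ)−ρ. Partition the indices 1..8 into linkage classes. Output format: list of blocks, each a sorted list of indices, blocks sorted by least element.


C ↔ A_2 under row/col permutation; |W(A_2)| = 6.

λ_j+ρ reflected into Ā_5 (⟨·,θ^∨⟩≤5); 2-tuples as given:

  [1] (2, 0) · [2] (0, 4) · [3] (2, 0) · [4] (0, 4) · [5] (2, 0) · [6] (0, 4) · [7] (2, 0) · [8] (0, 4)

Grouping the 8 weights by Ā_5-representative: 2 linkage classes.

[[1, 3, 5, 7], [2, 4, 6, 8]]


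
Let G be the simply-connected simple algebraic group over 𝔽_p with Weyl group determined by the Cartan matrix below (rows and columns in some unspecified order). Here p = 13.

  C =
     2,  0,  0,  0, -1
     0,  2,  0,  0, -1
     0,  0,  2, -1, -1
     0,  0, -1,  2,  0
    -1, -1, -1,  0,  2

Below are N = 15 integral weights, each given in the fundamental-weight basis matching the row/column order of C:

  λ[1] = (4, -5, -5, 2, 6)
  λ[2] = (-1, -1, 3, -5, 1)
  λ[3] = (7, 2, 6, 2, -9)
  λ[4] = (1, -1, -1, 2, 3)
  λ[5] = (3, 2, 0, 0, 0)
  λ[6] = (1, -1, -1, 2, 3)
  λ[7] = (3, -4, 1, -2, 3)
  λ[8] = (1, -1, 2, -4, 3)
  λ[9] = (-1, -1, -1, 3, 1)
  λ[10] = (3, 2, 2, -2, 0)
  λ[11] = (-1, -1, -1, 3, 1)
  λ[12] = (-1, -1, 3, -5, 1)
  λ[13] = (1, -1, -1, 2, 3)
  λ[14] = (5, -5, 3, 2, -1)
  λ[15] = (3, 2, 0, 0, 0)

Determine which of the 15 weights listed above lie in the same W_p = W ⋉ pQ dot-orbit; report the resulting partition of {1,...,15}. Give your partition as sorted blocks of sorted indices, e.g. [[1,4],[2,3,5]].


Type D_5, rank 5, |W|=1920; reorder rows/cols to standard.

W_13-reps of the 15 weights in Ā_13 (same 5-coord order as C):

    [1] (4, 3, 1, 1, 1)
    [2] (0, 0, 0, 4, 2)
    [3] (0, 5, 1, 2, 2)
    [4] (2, 0, 0, 3, 4)
    [5] (4, 3, 1, 1, 1)
    [6] (2, 0, 0, 3, 4)
    [7] (4, 3, 1, 1, 1)
    [8] (2, 0, 0, 3, 4)
    [9] (0, 0, 0, 4, 2)
    [10] (4, 3, 1, 1, 1)
    [11] (0, 0, 0, 4, 2)
    [12] (0, 0, 0, 4, 2)
    [13] (2, 0, 0, 3, 4)
    [14] (2, 0, 0, 3, 4)
    [15] (4, 3, 1, 1, 1)

The 15 indices split into 4 linkage classes (same alcove rep ⇔ same W_13-dot-orbit):

[[1, 5, 7, 10, 15], [2, 9, 11, 12], [3], [4, 6, 8, 13, 14]]


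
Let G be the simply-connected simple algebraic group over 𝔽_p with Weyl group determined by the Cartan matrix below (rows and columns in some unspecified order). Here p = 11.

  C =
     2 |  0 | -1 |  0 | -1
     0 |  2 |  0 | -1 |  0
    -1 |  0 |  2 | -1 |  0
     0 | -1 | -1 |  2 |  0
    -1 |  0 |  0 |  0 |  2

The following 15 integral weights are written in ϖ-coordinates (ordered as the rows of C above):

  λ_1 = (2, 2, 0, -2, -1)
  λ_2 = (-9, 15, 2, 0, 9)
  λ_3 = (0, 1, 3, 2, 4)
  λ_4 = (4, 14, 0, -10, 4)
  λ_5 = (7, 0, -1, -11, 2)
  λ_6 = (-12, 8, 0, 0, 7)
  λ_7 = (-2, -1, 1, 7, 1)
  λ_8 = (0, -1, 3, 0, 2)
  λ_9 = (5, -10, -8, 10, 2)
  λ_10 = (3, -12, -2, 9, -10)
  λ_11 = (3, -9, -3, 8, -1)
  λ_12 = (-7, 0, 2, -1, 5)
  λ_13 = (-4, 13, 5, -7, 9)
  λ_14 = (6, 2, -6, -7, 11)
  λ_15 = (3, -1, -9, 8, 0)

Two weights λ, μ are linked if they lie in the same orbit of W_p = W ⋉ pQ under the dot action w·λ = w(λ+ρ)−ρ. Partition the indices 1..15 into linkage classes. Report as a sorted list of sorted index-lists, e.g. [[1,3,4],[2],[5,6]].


Dynkin diagram of C (from the 8 off-diagonal −1 entries): A_5.

Folding the 15 weights λ_j+ρ into Ā_11 (reps in the given 5-coord order):

  λ_1+ρ ↦ (3, 2, 0, 1, 0) · λ_2+ρ ↦ (1, 0, 4, 1, 3) · λ_3+ρ ↦ (1, 2, 4, 1, 1) · λ_4+ρ ↦ (1, 0, 4, 1, 3) · λ_5+ρ ↦ (1, 0, 1, 8, 1) · λ_6+ρ ↦ (1, 0, 1, 8, 1) · λ_7+ρ ↦ (1, 0, 1, 8, 1) · λ_8+ρ ↦ (1, 0, 4, 1, 3) · λ_9+ρ ↦ (1, 2, 1, 5, 0) · λ_10+ρ ↦ (1, 2, 1, 5, 0) · λ_11+ρ ↦ (2, 7, 1, 1, 0) · λ_12+ρ ↦ (3, 2, 0, 1, 0) · λ_13+ρ ↦ (3, 2, 0, 1, 0) · λ_14+ρ ↦ (3, 2, 0, 1, 0) · λ_15+ρ ↦ (1, 0, 4, 1, 3)

Linkage partition of the 15 weights (6 classes, p=11):

[[1, 12, 13, 14], [2, 4, 8, 15], [3], [5, 6, 7], [9, 10], [11]]


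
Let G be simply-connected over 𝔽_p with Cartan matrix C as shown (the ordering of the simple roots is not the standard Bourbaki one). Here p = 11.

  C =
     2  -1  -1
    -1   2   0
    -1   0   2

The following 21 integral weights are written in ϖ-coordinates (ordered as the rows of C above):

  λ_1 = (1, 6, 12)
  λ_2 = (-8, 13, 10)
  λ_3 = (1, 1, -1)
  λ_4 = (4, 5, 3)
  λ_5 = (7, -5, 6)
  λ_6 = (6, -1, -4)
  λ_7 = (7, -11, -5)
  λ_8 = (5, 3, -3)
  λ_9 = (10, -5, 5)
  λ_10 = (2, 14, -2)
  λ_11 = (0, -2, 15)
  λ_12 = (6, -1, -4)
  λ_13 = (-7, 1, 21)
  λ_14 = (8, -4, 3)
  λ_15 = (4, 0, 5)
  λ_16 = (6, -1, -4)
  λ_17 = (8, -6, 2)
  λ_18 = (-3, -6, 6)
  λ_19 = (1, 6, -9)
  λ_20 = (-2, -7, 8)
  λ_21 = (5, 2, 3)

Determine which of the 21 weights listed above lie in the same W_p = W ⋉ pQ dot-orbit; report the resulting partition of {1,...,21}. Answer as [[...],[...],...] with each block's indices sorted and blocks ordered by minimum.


Type A_3, rank 3, |W|=24; reorder rows/cols to standard.

W_11-reps of the 21 weights in Ā_11 (same 3-coord order as C):

    [1] (2, 2, 0)
    [2] (4, 0, 3)
    [3] (2, 2, 0)
    [4] (5, 2, 0)
    [5] (4, 0, 3)
    [6] (4, 0, 3)
    [7] (4, 4, 2)
    [8] (4, 4, 2)
    [9] (5, 2, 0)
    [10] (4, 4, 2)
    [11] (5, 0, 5)
    [12] (4, 0, 3)
    [13] (5, 2, 0)
    [14] (6, 1, 2)
    [15] (5, 0, 5)
    [16] (4, 0, 3)
    [17] (4, 4, 2)
    [18] (5, 2, 0)
    [19] (6, 1, 2)
    [20] (6, 1, 2)
    [21] (6, 1, 2)

These 21 weights hit 6 W_11-dot-orbits; sizes (2, 5, 4, 4, 2, 4):

[[1, 3], [2, 5, 6, 12, 16], [4, 9, 13, 18], [7, 8, 10, 17], [11, 15], [14, 19, 20, 21]]


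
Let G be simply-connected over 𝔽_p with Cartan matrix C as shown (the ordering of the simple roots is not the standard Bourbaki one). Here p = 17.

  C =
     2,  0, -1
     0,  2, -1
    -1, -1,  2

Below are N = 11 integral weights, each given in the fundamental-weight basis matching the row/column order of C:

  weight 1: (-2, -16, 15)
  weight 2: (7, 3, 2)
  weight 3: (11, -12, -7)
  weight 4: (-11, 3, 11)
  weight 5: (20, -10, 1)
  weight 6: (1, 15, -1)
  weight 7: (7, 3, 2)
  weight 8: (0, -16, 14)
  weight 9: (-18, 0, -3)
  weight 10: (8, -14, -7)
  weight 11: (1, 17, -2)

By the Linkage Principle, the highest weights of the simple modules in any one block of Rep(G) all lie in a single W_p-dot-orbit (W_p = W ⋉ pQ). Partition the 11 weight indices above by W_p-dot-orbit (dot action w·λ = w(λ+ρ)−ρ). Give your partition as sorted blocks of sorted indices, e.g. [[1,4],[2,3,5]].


C ↔ A_3 under row/col permutation; |W(A_3)| = 24.

Each λ_j+ρ reduced to Ā_17; 3-tuples below use C's row order:

    λ_1 → (1, 15, 0)
    λ_2 → (8, 4, 3)
    λ_3 → (5, 6, 6)
    λ_4 → (10, 4, 2)
    λ_5 → (8, 4, 3)
    λ_6 → (1, 15, 0)
    λ_7 → (8, 4, 3)
    λ_8 → (1, 15, 0)
    λ_9 → (1, 15, 0)
    λ_10 → (8, 4, 3)
    λ_11 → (1, 15, 0)

The 11 indices split into 4 linkage classes (same alcove rep ⇔ same W_17-dot-orbit):

[[1, 6, 8, 9, 11], [2, 5, 7, 10], [3], [4]]


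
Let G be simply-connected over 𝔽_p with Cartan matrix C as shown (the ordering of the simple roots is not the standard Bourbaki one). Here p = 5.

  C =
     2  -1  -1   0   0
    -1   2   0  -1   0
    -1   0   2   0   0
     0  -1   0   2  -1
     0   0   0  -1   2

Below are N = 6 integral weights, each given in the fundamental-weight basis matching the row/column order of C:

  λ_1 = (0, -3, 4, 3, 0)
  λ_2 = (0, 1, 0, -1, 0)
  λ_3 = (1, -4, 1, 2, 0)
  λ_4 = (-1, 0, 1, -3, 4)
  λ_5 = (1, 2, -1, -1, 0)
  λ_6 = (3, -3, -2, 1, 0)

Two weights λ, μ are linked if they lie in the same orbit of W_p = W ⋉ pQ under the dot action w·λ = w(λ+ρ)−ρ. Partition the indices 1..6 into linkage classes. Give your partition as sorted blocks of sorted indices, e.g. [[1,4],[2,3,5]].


Type A_5, rank 5, |W|=720; reorder rows/cols to standard.

Folding the 6 weights λ_j+ρ into Ā_5 (reps in the given 5-coord order):

    λ_1 → (1, 0, 0, 1, 2)
    λ_2 → (1, 2, 1, 0, 1)
    λ_3 → (1, 2, 1, 0, 1)
    λ_4 → (1, 0, 0, 1, 2)
    λ_5 → (1, 3, 1, 0, 0)
    λ_6 → (1, 2, 1, 0, 1)

The 6 indices split into 3 linkage classes (same alcove rep ⇔ same W_5-dot-orbit):

[[1, 4], [2, 3, 6], [5]]


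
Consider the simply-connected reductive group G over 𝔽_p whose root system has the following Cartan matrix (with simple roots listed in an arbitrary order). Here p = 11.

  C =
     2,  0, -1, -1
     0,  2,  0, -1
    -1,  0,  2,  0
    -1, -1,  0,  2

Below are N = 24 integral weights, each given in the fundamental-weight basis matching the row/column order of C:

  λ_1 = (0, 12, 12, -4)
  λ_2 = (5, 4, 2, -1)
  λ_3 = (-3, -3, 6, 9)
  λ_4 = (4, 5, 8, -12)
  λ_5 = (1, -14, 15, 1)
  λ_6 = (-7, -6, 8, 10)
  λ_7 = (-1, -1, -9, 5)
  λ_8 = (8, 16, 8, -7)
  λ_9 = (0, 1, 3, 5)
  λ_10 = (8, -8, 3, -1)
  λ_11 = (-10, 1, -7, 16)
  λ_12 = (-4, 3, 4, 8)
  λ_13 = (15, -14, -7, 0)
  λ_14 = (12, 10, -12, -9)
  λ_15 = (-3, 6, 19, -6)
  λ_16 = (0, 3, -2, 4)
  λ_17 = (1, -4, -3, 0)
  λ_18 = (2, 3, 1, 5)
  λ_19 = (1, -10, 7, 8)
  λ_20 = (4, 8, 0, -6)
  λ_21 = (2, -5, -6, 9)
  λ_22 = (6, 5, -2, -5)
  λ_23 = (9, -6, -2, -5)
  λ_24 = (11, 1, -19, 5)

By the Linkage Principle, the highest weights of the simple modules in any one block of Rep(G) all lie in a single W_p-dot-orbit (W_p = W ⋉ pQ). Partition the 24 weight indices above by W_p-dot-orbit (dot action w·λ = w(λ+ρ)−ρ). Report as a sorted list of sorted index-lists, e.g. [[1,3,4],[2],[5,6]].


Root system A_4: the 4×4 matrix C matches after relabeling.

Each λ_j+ρ reduced to Ā_11; 4-tuples below use C's row order:

  [1] (2, 1, 0, 0) · [2] (6, 2, 0, 0) · [3] (2, 2, 1, 4) · [4] (6, 2, 0, 0) · [5] (2, 2, 2, 5) · [6] (6, 2, 0, 0) · [7] (6, 2, 0, 0) · [8] (1, 0, 2, 6) · [9] (1, 0, 2, 6) · [10] (2, 2, 2, 5) · [11] (2, 2, 1, 4) · [12] (1, 0, 2, 6) · [13] (0, 4, 1, 5) · [14] (6, 2, 0, 0) · [15] (2, 2, 2, 5) · [16] (0, 4, 1, 5) · [17] (2, 1, 0, 0) · [18] (1, 0, 2, 6) · [19] (2, 1, 0, 0) · [20] (0, 4, 1, 5) · [21] (2, 2, 1, 4) · [22] (2, 2, 1, 4) · [23] (0, 4, 1, 5) · [24] (1, 0, 2, 6)

Partition of {1..24} into 6 W_11-dot-orbits:

[[1, 17, 19], [2, 4, 6, 7, 14], [3, 11, 21, 22], [5, 10, 15], [8, 9, 12, 18, 24], [13, 16, 20, 23]]


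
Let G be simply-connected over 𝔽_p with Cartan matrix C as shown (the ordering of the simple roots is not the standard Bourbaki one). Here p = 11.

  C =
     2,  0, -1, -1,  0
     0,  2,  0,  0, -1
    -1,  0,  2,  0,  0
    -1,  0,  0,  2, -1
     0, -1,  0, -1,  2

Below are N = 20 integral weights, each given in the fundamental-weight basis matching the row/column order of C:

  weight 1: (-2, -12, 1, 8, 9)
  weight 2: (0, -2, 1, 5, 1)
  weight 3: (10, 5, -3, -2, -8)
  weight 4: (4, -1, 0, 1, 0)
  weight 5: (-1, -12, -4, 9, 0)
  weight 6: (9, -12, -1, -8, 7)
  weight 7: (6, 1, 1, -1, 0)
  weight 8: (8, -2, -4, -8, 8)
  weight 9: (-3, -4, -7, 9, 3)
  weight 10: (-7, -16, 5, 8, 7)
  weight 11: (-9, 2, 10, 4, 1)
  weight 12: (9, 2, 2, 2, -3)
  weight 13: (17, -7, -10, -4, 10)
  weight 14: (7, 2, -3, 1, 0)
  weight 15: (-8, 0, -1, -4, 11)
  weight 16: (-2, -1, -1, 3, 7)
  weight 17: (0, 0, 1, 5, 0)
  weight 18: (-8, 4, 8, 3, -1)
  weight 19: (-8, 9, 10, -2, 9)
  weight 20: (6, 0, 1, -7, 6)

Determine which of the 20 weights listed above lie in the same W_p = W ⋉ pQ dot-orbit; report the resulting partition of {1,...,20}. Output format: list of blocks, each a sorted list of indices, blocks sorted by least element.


Cartan matrix: type A_5 (|W|=720); un-permuting the 5 rows.

Ā_11 reps of the 20 weights (A_5, coords as presented):

    1: (7, 1, 1, 0, 1)
    2: (1, 1, 2, 6, 1)
    3: (1, 1, 2, 6, 1)
    4: (5, 0, 1, 2, 1)
    5: (0, 1, 0, 3, 7)
    6: (0, 1, 0, 3, 7)
    7: (7, 1, 1, 0, 1)
    8: (1, 1, 2, 6, 1)
    9: (5, 0, 1, 2, 1)
    10: (4, 2, 2, 0, 3)
    11: (5, 0, 1, 2, 1)
    12: (5, 0, 1, 2, 1)
    13: (4, 2, 2, 0, 3)
    14: (5, 0, 1, 2, 1)
    15: (7, 1, 1, 0, 1)
    16: (0, 1, 0, 3, 7)
    17: (1, 1, 2, 6, 1)
    18: (4, 2, 2, 0, 3)
    19: (7, 1, 1, 0, 1)
    20: (1, 1, 2, 6, 1)

The 20 indices split into 5 linkage classes (same alcove rep ⇔ same W_11-dot-orbit):

[[1, 7, 15, 19], [2, 3, 8, 17, 20], [4, 9, 11, 12, 14], [5, 6, 16], [10, 13, 18]]


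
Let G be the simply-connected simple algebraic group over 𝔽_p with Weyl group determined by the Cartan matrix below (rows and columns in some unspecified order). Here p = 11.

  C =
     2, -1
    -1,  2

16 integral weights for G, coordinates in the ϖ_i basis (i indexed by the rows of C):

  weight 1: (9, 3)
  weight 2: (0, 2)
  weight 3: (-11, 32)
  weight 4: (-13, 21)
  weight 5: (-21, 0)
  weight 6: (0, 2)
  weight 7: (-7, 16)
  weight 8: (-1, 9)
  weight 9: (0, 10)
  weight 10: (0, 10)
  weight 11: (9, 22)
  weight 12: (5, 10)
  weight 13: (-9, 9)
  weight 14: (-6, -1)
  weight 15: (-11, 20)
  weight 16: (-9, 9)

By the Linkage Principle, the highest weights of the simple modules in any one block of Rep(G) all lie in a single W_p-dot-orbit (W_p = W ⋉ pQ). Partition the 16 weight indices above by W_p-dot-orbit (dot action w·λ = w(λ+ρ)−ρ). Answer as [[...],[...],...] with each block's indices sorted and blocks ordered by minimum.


C ↔ A_2 under row/col permutation; |W(A_2)| = 6.

W_11-reps of the 16 weights in Ā_11 (same 2-coord order as C):

  1: (7, 1) · 2: (1, 3) · 3: (0, 10) · 4: (0, 1) · 5: (8, 2) · 6: (1, 3) · 7: (0, 5) · 8: (0, 10) · 9: (0, 10) · 10: (0, 10) · 11: (0, 10) · 12: (0, 5) · 13: (8, 2) · 14: (0, 5) · 15: (0, 1) · 16: (8, 2)

Linkage partition of the 16 weights (6 classes, p=11):

[[1], [2, 6], [3, 8, 9, 10, 11], [4, 15], [5, 13, 16], [7, 12, 14]]


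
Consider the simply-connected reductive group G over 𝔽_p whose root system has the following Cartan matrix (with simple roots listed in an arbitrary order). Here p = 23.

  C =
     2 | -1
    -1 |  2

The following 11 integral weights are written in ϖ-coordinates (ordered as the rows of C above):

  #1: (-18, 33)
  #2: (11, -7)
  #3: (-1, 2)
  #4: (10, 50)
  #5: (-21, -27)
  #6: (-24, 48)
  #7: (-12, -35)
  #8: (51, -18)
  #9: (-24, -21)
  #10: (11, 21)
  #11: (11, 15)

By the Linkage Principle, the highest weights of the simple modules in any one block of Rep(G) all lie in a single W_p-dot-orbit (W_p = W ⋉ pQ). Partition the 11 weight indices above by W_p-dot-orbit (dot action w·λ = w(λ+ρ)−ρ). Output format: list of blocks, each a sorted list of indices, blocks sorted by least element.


C ↔ A_2 under row/col permutation; |W(A_2)| = 6.

W_23-reps of the 11 weights in Ā_23 (same 2-coord order as C):

  λ_1 → (6, 6)
  λ_2 → (6, 6)
  λ_3 → (0, 3)
  λ_4 → (7, 11)
  λ_5 → (0, 3)
  λ_6 → (0, 3)
  λ_7 → (1, 11)
  λ_8 → (6, 6)
  λ_9 → (0, 3)
  λ_10 → (1, 11)
  λ_11 → (7, 11)

Grouping the 11 weights by Ā_23-representative: 4 linkage classes.

[[1, 2, 8], [3, 5, 6, 9], [4, 11], [7, 10]]


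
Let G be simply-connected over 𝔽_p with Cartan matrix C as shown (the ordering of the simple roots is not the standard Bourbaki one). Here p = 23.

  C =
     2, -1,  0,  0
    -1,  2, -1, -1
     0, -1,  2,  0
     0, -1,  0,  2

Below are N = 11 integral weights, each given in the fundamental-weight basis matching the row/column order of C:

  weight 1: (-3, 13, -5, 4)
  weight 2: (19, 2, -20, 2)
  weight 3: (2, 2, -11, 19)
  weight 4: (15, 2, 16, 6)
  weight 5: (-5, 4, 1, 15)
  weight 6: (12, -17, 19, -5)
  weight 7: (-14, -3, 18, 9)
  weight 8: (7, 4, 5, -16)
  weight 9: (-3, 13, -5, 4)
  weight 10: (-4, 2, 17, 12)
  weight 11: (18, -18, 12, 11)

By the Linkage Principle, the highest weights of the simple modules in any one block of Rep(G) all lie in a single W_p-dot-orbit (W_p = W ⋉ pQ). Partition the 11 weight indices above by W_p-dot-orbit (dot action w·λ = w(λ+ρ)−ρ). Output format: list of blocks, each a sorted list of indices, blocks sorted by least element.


C ↔ D_4 under row/col permutation; |W(D_4)| = 192.

Each λ_j+ρ reduced to Ā_23; 4-tuples below use C's row order:

  λ_1 → (2, 4, 4, 5);  λ_2 → (4, 0, 3, 13);  λ_3 → (4, 0, 3, 13);  λ_4 → (4, 0, 3, 13);  λ_5 → (4, 0, 2, 16);  λ_6 → (4, 0, 3, 13);  λ_7 → (2, 4, 4, 5);  λ_8 → (2, 4, 4, 5);  λ_9 → (2, 4, 4, 5);  λ_10 → (8, 3, 7, 2);  λ_11 → (2, 4, 4, 5)

Linkage partition of the 11 weights (4 classes, p=23):

[[1, 7, 8, 9, 11], [2, 3, 4, 6], [5], [10]]


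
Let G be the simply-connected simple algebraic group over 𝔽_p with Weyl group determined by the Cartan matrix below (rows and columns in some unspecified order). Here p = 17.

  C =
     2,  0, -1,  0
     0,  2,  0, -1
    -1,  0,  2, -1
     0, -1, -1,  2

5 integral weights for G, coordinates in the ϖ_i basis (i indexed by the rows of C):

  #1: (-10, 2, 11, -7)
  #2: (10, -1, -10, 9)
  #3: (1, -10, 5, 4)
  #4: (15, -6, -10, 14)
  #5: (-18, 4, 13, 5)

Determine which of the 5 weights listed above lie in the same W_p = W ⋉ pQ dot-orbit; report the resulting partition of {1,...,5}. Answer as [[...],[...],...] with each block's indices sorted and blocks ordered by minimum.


Dynkin diagram of C (from the 6 off-diagonal −1 entries): A_4.

λ_j+ρ reflected into Ā_17 (⟨·,θ^∨⟩≤17); 4-tuples as given:

  1: (6, 3, 3, 0)
  2: (2, 0, 9, 1)
  3: (2, 5, 2, 4)
  4: (2, 0, 9, 1)
  5: (6, 3, 3, 0)

The 5 indices split into 3 linkage classes (same alcove rep ⇔ same W_17-dot-orbit):

[[1, 5], [2, 4], [3]]


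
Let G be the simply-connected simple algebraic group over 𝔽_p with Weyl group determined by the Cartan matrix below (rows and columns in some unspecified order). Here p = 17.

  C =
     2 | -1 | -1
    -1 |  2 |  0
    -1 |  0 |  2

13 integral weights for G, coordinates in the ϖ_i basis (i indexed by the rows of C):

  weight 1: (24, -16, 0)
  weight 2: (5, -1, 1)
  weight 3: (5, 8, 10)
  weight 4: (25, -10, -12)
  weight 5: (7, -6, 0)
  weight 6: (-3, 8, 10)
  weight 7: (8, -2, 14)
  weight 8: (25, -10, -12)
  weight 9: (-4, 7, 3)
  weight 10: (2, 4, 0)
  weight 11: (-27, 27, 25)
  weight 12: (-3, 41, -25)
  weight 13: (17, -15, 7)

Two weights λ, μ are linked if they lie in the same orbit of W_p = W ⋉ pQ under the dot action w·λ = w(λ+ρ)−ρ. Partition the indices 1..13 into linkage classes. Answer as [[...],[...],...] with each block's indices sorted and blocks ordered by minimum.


A_3 Cartan matrix, 3 simple roots permuted; ρ=(1,1,1).

Folding the 13 weights λ_j+ρ into Ā_17 (reps in the given 3-coord order):

  λ_1 → (2, 6, 8)
  λ_2 → (6, 0, 2)
  λ_3 → (6, 0, 2)
  λ_4 → (6, 0, 2)
  λ_5 → (3, 5, 1)
  λ_6 → (2, 6, 8)
  λ_7 → (2, 6, 8)
  λ_8 → (6, 0, 2)
  λ_9 → (3, 5, 1)
  λ_10 → (3, 5, 1)
  λ_11 → (6, 0, 2)
  λ_12 → (2, 6, 8)
  λ_13 → (3, 5, 1)

Partition of {1..13} into 3 W_17-dot-orbits:

[[1, 6, 7, 12], [2, 3, 4, 8, 11], [5, 9, 10, 13]]


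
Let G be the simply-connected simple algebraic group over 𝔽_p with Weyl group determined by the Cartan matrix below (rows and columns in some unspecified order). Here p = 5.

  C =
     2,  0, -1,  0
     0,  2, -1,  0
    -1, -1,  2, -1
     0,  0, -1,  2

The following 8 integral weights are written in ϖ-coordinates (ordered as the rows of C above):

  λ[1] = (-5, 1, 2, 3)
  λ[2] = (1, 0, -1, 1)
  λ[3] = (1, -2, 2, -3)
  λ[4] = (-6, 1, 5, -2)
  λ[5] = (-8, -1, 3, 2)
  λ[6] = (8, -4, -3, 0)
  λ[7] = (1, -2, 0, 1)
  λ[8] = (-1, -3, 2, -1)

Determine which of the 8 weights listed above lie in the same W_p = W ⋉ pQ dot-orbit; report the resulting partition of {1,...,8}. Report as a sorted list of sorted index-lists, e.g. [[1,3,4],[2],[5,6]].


Dynkin diagram of C (from the 6 off-diagonal −1 entries): D_4.

Ā_5 reps of the 8 weights (D_4, coords as presented):

  [1] (0, 2, 1, 0)
  [2] (2, 1, 0, 2)
  [3] (2, 1, 0, 2)
  [4] (2, 1, 0, 2)
  [5] (2, 1, 0, 2)
  [6] (0, 2, 1, 0)
  [7] (2, 1, 0, 2)
  [8] (0, 2, 1, 0)

Linkage partition of the 8 weights (2 classes, p=5):

[[1, 6, 8], [2, 3, 4, 5, 7]]


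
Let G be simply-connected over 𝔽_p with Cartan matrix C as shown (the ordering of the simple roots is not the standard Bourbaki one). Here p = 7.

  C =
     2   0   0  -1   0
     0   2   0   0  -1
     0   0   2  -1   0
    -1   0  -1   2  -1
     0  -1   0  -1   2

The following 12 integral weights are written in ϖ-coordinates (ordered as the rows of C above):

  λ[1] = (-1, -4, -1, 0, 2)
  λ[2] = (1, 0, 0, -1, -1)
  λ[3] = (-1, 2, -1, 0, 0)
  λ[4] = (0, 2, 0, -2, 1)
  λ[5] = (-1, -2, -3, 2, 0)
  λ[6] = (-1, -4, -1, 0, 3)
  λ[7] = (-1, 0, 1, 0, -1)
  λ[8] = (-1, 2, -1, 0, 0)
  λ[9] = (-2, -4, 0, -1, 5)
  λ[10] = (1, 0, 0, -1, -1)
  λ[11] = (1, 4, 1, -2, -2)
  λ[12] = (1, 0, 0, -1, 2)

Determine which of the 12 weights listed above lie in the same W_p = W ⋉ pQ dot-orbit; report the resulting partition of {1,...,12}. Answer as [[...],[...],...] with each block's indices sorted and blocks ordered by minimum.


Root system D_5: the 5×5 matrix C matches after relabeling.

Ā_7 reps of the 12 weights (D_5, coords as presented):

    [1] (0, 3, 0, 1, 0)
    [2] (2, 1, 1, 0, 0)
    [3] (0, 3, 0, 1, 1)
    [4] (0, 3, 0, 1, 1)
    [5] (0, 1, 2, 1, 0)
    [6] (0, 3, 0, 1, 1)
    [7] (0, 1, 2, 1, 0)
    [8] (0, 3, 0, 1, 1)
    [9] (0, 3, 0, 1, 0)
    [10] (2, 1, 1, 0, 0)
    [11] (0, 3, 0, 1, 1)
    [12] (2, 1, 1, 0, 0)

These 12 weights hit 4 W_7-dot-orbits; sizes (2, 3, 5, 2):

[[1, 9], [2, 10, 12], [3, 4, 6, 8, 11], [5, 7]]


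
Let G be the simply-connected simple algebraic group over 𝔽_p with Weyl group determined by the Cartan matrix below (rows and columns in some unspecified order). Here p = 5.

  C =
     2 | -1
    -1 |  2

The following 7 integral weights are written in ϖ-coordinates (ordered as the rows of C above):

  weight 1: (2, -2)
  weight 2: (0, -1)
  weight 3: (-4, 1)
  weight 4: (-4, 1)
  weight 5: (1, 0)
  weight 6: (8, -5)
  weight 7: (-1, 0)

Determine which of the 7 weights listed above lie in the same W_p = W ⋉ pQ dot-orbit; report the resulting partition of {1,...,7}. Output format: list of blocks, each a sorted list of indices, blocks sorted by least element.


Cartan matrix: type A_2 (|W|=6); un-permuting the 2 rows.

Each λ_j+ρ reduced to Ā_5; 2-tuples below use C's row order:

  [1] (2, 1) · [2] (1, 0) · [3] (2, 1) · [4] (2, 1) · [5] (2, 1) · [6] (1, 0) · [7] (0, 1)

3 distinct reps among the 7 weights ⇒ 3 W_5-linkage classes:

[[1, 3, 4, 5], [2, 6], [7]]


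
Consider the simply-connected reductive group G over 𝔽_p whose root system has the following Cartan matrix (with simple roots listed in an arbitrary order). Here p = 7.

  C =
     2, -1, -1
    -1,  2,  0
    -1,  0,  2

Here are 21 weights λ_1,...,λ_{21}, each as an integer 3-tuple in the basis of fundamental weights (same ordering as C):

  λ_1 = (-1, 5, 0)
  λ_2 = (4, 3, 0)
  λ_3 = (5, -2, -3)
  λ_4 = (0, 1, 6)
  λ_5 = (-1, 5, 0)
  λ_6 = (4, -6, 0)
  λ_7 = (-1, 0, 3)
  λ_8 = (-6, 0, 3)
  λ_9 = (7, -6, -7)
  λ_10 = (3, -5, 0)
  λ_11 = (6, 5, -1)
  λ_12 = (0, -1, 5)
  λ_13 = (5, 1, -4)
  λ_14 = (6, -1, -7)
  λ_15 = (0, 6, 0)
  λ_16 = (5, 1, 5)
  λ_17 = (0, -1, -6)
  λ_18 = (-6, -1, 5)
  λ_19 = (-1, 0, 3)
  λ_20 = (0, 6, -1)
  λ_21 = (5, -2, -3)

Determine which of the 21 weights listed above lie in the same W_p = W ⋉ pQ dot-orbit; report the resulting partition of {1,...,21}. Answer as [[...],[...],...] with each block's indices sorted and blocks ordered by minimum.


A_3 Cartan matrix, 3 simple roots permuted; ρ=(1,1,1).

Folding the 21 weights λ_j+ρ into Ā_7 (reps in the given 3-coord order):

    1: (0, 6, 1)
    2: (3, 1, 2)
    3: (3, 1, 2)
    4: (0, 1, 4)
    5: (0, 6, 1)
    6: (0, 5, 1)
    7: (0, 1, 4)
    8: (0, 4, 1)
    9: (3, 1, 2)
    10: (0, 4, 1)
    11: (1, 0, 6)
    12: (1, 0, 6)
    13: (3, 1, 2)
    14: (1, 0, 6)
    15: (0, 5, 1)
    16: (0, 5, 1)
    17: (0, 4, 1)
    18: (0, 5, 1)
    19: (0, 1, 4)
    20: (0, 6, 1)
    21: (3, 1, 2)

These 21 weights hit 6 W_7-dot-orbits; sizes (3, 5, 3, 4, 3, 3):

[[1, 5, 20], [2, 3, 9, 13, 21], [4, 7, 19], [6, 15, 16, 18], [8, 10, 17], [11, 12, 14]]


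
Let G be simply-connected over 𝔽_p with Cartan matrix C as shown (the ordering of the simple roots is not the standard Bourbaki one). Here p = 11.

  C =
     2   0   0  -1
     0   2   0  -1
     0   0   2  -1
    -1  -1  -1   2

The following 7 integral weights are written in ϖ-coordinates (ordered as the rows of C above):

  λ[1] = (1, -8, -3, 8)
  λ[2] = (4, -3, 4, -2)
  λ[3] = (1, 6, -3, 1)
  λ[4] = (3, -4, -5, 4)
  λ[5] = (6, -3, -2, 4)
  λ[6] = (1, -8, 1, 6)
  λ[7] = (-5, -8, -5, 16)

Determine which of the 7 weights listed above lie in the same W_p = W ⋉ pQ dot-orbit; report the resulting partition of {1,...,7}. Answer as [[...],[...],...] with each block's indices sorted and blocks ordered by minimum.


D_4 Cartan matrix, 4 simple roots permuted; ρ=(1,1,1,1).

Ā_11 reps of the 7 weights (D_4, coords as presented):

  λ_1 → (2, 7, 2, 0) · λ_2 → (2, 1, 2, 2) · λ_3 → (2, 7, 2, 0) · λ_4 → (2, 1, 2, 2) · λ_5 → (6, 1, 0, 1) · λ_6 → (2, 7, 2, 0) · λ_7 → (2, 1, 2, 2)

Partition of {1..7} into 3 W_11-dot-orbits:

[[1, 3, 6], [2, 4, 7], [5]]


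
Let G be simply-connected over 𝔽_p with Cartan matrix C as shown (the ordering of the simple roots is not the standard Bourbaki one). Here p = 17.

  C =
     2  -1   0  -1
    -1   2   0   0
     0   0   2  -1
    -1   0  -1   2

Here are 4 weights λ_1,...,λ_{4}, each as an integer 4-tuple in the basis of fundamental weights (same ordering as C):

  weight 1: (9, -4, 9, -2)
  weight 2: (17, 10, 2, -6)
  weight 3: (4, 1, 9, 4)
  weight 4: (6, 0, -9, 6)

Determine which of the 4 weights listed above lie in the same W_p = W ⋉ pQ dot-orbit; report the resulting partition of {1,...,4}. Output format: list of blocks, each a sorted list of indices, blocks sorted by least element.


C ↔ A_4 under row/col permutation; |W(A_4)| = 120.

Alcove-folded reps (p=17, 4 weights, presented ϖ-order):

  [1] (6, 1, 7, 1)
  [2] (5, 1, 3, 7)
  [3] (2, 3, 5, 5)
  [4] (6, 1, 7, 1)

Grouping the 4 weights by Ā_17-representative: 3 linkage classes.

[[1, 4], [2], [3]]


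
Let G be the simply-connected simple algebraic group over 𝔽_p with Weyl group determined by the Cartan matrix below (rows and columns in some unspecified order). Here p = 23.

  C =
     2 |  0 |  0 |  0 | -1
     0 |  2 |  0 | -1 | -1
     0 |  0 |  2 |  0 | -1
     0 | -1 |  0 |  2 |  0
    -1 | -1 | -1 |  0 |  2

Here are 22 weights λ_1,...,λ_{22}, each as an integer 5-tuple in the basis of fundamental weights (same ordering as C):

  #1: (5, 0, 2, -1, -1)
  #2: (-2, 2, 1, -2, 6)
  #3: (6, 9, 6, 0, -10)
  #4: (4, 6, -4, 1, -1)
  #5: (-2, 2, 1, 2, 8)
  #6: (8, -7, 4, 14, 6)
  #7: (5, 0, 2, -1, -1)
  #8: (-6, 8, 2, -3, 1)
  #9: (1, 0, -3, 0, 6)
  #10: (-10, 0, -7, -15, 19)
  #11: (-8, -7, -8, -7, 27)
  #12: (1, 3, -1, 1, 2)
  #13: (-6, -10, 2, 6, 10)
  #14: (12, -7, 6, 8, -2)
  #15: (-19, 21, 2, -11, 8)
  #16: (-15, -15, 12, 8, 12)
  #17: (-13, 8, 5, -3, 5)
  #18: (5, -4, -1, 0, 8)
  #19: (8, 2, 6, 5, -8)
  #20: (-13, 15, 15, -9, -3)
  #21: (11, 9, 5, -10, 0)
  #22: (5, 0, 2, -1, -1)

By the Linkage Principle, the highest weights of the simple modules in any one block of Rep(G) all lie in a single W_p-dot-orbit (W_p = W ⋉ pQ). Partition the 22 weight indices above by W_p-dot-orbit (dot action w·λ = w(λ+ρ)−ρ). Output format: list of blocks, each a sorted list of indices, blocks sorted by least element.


Cartan matrix: type D_5 (|W|=1920); un-permuting the 5 rows.

Ā_23 reps of the 22 weights (D_5, coords as presented):

  1: (6, 1, 3, 0, 0) · 2: (1, 2, 2, 1, 6) · 3: (2, 1, 2, 1, 5) · 4: (2, 4, 0, 2, 3) · 5: (1, 2, 2, 1, 6) · 6: (2, 1, 2, 1, 5) · 7: (6, 1, 3, 0, 0) · 8: (2, 4, 0, 2, 3) · 9: (2, 1, 2, 1, 5) · 10: (1, 2, 2, 1, 6) · 11: (2, 1, 2, 1, 5) · 12: (2, 4, 0, 2, 3) · 13: (2, 4, 0, 2, 3) · 14: (6, 1, 0, 2, 6) · 15: (1, 2, 2, 1, 6) · 16: (1, 2, 2, 1, 6) · 17: (6, 1, 0, 2, 6) · 18: (6, 1, 0, 2, 6) · 19: (2, 4, 0, 2, 3) · 20: (2, 1, 2, 1, 5) · 21: (6, 1, 0, 2, 6) · 22: (6, 1, 3, 0, 0)

The 22 indices split into 5 linkage classes (same alcove rep ⇔ same W_23-dot-orbit):

[[1, 7, 22], [2, 5, 10, 15, 16], [3, 6, 9, 11, 20], [4, 8, 12, 13, 19], [14, 17, 18, 21]]


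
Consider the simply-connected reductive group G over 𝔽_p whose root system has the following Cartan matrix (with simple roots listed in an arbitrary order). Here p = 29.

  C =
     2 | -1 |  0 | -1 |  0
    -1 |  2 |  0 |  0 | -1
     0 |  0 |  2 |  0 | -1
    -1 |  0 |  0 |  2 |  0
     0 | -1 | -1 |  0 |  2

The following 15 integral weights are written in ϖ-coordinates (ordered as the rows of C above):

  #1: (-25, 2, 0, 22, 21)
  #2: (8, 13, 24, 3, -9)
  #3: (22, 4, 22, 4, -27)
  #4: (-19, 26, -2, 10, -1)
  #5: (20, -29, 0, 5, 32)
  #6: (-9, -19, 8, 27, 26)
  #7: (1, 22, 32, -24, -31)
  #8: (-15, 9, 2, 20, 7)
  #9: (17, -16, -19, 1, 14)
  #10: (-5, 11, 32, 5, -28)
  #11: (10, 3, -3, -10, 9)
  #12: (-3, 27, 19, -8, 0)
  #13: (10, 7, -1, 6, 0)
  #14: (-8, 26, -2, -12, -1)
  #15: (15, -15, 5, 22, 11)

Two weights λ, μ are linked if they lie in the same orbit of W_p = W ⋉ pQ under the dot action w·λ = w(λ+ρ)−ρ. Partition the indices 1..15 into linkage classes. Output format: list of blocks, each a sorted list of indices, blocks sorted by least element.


Root system A_5: the 5×5 matrix C matches after relabeling.

Ā_29 reps of the 15 weights (A_5, coords as presented):

  λ_1 → (2, 21, 1, 1, 1);  λ_2 → (2, 4, 2, 9, 8);  λ_3 → (2, 21, 1, 1, 1);  λ_4 → (11, 8, 0, 7, 1);  λ_5 → (2, 21, 1, 1, 1);  λ_6 → (11, 8, 0, 7, 1);  λ_7 → (2, 21, 1, 1, 1);  λ_8 → (10, 4, 3, 7, 4);  λ_9 → (0, 3, 0, 2, 15);  λ_10 → (2, 4, 2, 9, 8);  λ_11 → (2, 4, 2, 9, 8);  λ_12 → (11, 8, 0, 7, 1);  λ_13 → (11, 8, 0, 7, 1);  λ_14 → (11, 8, 0, 7, 1);  λ_15 → (2, 4, 2, 9, 8)

Linkage partition of the 15 weights (5 classes, p=29):

[[1, 3, 5, 7], [2, 10, 11, 15], [4, 6, 12, 13, 14], [8], [9]]
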